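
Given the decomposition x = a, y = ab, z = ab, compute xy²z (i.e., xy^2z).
aababab

Given x = 'a', y = 'ab', z = 'ab' and i = 2:

xy^2z = x + y·y·...·y (2 times) + z
       = 'a' + 'ab'^2 + 'ab'
       = 'a' + 'abab' + 'ab'
       = 'aababab'

The pumped string is 'aababab' with length 7.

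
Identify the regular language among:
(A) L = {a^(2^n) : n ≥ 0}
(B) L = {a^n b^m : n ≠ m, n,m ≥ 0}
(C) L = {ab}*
(C) {ab}*

(C) L = {ab}* is regular.

This can be recognized by a finite automaton (DFA/NFA).
Regular expressions like {ab}* define regular languages.

The other choices are not regular:
- {a^(2^n) : n ≥ 0}: After pumping, length is no longer a power of 2
- {a^n b^m : n ≠ m, n,m ≥ 0}: After pumping a's, we can make n = m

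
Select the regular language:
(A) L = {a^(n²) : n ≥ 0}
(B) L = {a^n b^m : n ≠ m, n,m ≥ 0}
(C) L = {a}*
(C) {a}*

(C) L = {a}* is regular.

This can be recognized by a finite automaton (DFA/NFA).
Regular expressions like {a}* define regular languages.

The other choices are not regular:
- {a^(n²) : n ≥ 0}: After pumping, length is no longer a perfect square
- {a^n b^m : n ≠ m, n,m ≥ 0}: After pumping a's, we can make n = m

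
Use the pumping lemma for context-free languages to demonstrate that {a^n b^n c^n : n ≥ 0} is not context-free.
Assume for contradiction that L is context-free, and let p ≥ 1 be the pumping length given by the pumping lemma for CFLs.
Choose s = a^p b^p c^p. Then s ∈ L and |s| = 3p ≥ p.
By the CFL pumping lemma, s = uvxyz for some u, v, x, y, z with |vxy| ≤ p, |vy| ≥ 1, and uv^i xy^i z ∈ L for every i ≥ 0.

Because |vxy| ≤ p, the window vxy cannot contain both an a and a c: any substring of s containing both must include the entire block b^p plus at least one a and one c, so it has length ≥ p + 2 > p.
Hence at least one of the letters a, c does not occur in vy at all.

Take i = 0: the string uxz is obtained from s by deleting |vy| ≥ 1 symbols, so |uxz| = 3p − |vy| < 3p.
But the letter (a or c) that does not occur in vy still occurs exactly p times in uxz. Every string of L with exactly p copies of some letter is a^p b^p c^p, of length 3p. Since |uxz| < 3p, uxz ∉ L.

This contradicts the CFL pumping lemma, which requires uv^i xy^i z ∈ L for all i ≥ 0.
Hence L = {a^n b^n c^n : n ≥ 0} is not context-free. ∎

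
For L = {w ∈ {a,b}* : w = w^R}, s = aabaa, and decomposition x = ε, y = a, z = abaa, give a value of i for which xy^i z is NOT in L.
i = 2

xy²z = ε · aa · abaa = aaabaa; aaabaa reversed is aabaaa ≠ aaabaa, so it is not a palindrome and is not in L.
(Other choices also work, e.g. i = 0, 3; only i = 1 is guaranteed to stay in L since xy¹z = s.)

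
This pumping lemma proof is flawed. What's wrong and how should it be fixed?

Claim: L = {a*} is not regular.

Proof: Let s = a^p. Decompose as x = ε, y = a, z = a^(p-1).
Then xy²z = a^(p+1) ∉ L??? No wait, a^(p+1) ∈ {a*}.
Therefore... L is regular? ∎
Error: The proof attempts to show a*  is not regular, but a* IS regular!

Correction: a* is a regular language (recognized by a simple DFA with one accepting state and self-loop on 'a'). The pumping lemma can only prove non-regularity, not regularity. For regular languages, pumping always works.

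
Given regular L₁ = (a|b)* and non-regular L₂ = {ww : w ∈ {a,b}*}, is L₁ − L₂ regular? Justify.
No — L₁ − L₂ is not regular.

L₁ − L₂ is the complement of {ww} within {a,b}*. If it were regular, its complement {ww} would be regular as well (regular languages are closed under complement) — contradiction. So L₁ − L₂ is not regular.

Note that the bare facts "L₁ regular, L₂ non-regular" do not settle the question by themselves: the closure of regular languages under ∪, ∩, complement and difference applies only when BOTH operands are regular. With a non-regular operand the result can come out regular or non-regular depending on the specific languages, so one has to work out L₁ − L₂ for this particular pair, as above.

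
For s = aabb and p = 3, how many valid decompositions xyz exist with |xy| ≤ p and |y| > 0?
6

For s = 'aabb' with pumping length p = 3:

Constraints: |xy| ≤ 3, |y| > 0

Valid decompositions (|xy| ≤ p, |y| ≥ 1):
  • x='', y='a', z='abb'
  • x='a', y='a', z='bb'
  • x='', y='aa', z='bb'
  • x='aa', y='b', z='b'
  • x='a', y='ab', z='b'
  • x='', y='aab', z='b'

Total count: 6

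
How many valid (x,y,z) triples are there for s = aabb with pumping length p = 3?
6

For s = 'aabb' with pumping length p = 3:

Constraints: |xy| ≤ 3, |y| > 0

Valid decompositions (|xy| ≤ p, |y| ≥ 1):
  • x='', y='a', z='abb'
  • x='a', y='a', z='bb'
  • x='', y='aa', z='bb'
  • x='aa', y='b', z='b'
  • x='a', y='ab', z='b'
  • x='', y='aab', z='b'

Total count: 6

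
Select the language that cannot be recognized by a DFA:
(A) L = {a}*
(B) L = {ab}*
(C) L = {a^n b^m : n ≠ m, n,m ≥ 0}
(C) {a^n b^m : n ≠ m, n,m ≥ 0}

(C) L = {a^n b^m : n ≠ m, n,m ≥ 0} is NOT regular.

The pumping lemma can be used to prove this:
After pumping a's, we can make n = m

The other languages are regular because they can be recognized by finite automata.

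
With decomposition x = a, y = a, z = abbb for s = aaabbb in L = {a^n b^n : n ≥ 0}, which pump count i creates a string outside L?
i = 2

xy²z = a · aa · abbb = aaaabbb; aaaabbb has 4 a's and 3 b's; 4 ≠ 3, so it is not in L.
(Other choices also work, e.g. i = 0, 3; only i = 1 is guaranteed to stay in L since xy¹z = s.)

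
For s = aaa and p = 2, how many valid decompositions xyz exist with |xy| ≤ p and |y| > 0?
3

For s = 'aaa' with pumping length p = 2:

Constraints: |xy| ≤ 2, |y| > 0

Valid decompositions (|xy| ≤ p, |y| ≥ 1):
  • x='', y='a', z='aa'
  • x='a', y='a', z='a'
  • x='', y='aa', z='a'

Total count: 3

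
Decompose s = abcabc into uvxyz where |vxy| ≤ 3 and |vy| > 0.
u='ab', v='c', x='a', y='b', z='c'

For s = abcabc with pumping length p = 3:

One valid decomposition:
- u = 'ab'
- v = 'c'
- x = 'a'
- y = 'b'
- z = 'c'

Verification:
- uvxyz = 'ab' + 'c' + 'a' + 'b' + 'c' = abcabc ✓
- |vxy| = |'cab'| = 3 ≤ 3 ✓
- |vy| = |'cb'| = 2 > 0 ✓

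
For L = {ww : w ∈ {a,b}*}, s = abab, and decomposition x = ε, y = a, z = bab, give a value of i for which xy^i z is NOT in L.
i = 0

xy⁰z = ε · ε · bab = bab; bab has odd length 3, so it cannot be written as ww and is not in L.
(Other choices also work, e.g. i = 2, 3; only i = 1 is guaranteed to stay in L since xy¹z = s.)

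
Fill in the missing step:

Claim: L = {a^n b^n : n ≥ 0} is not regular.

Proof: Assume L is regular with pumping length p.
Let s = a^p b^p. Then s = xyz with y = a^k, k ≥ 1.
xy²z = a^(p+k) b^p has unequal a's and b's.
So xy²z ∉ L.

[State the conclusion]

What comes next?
This contradicts the pumping lemma for regular languages,
which guarantees xy^i z ∈ L for all i ≥ 0.

Since our assumption that L is regular leads to a contradiction,
we conclude that L = {a^n b^n : n ≥ 0} is NOT regular. ∎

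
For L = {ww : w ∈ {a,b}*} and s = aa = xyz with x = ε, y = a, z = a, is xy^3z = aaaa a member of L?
Yes

xy³z = ε · aaa · a = aaaa.
aaaa splits into halves aa · aa, which are equal, so it is in L (w = aa).
(A single pumped string landing in L is not a contradiction by itself; a non-regularity proof needs some i for which xy^i z ∉ L, for every admissible decomposition.)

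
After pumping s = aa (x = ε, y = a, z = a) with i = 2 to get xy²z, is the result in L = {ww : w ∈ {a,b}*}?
No

xy²z = ε · aa · a = aaa.
aaa has odd length 3, so it cannot be written as ww and is not in L.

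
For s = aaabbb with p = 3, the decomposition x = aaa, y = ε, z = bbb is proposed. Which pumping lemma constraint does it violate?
Violated: |y| > 0

The decomposition x = aaa, y = ε, z = bbb for s = aaabbb with p = 3
violates the constraint: |y| > 0

|y| = 0, but the pumping lemma requires |y| > 0 (y must be non-empty).

Pumping lemma constraints:
1. xyz = s (decomposition is valid)
2. |xy| ≤ p
3. |y| > 0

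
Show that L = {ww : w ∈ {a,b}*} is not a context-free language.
Assume for contradiction that L is context-free, and let p ≥ 1 be the pumping length given by the pumping lemma for CFLs.
Choose s = a^p b^p a^p b^p. Then s ∈ L (take w = a^p b^p) and |s| = 4p ≥ p.
By the CFL pumping lemma, s = uvxyz for some u, v, x, y, z with |vxy| ≤ p, |vy| ≥ 1, and uv^i xy^i z ∈ L for every i ≥ 0.

Write s as four blocks A₁ B₁ A₂ B₂ with A₁ = A₂ = a^p and B₁ = B₂ = b^p. Since |vxy| ≤ p, the window vxy lies inside at most two adjacent blocks. Take i = 0 and let t = uxz, so |t| = 4p − |vy| with 1 ≤ |vy| ≤ p. If |t| is odd, t ∉ L immediately, so assume |vy| is even (hence |vy| ≥ 2) and |t|/2 = 2p − |vy|/2, which satisfies p ≤ |t|/2 ≤ 2p − 1.

Case 1 (vxy inside A₁B₁): t = a^(p−j) b^(p−l) a^p b^p with j + l = |vy|. The second half of t has length < 2p, so it is a suffix of the trailing a^p b^p and ends in b; the first half is a^(p−j) b^(p−l) a^((j+l)/2), which ends in a because (j+l)/2 ≥ 1. The halves differ, so t ∉ L.

Case 2 (vxy inside B₁A₂, straddling the middle): t = a^p b^(p−j) a^(p−l) b^p with j + l = |vy|. If t = ww, then w is a prefix of t of length ≥ p, so w begins with a^p; and w is a suffix of t of length ≥ p, so w ends with b^p. That forces |w| ≥ 2p, contradicting |w| = |t|/2 ≤ 2p − 1. So t ∉ L.

Case 3 (vxy inside A₂B₂): t = a^p b^p a^(p−j) b^(p−l) with j + l = |vy|. The first half of t is a prefix of a^p b^p, so it begins with a; the second half is b^((j+l)/2) a^(p−j) b^(p−l), which begins with b. The halves differ, so t ∉ L.

In every case uv⁰xy⁰z = uxz ∉ L.

This contradicts the CFL pumping lemma, which requires uv^i xy^i z ∈ L for all i ≥ 0.
Hence L = {ww : w ∈ {a,b}*} is not context-free. ∎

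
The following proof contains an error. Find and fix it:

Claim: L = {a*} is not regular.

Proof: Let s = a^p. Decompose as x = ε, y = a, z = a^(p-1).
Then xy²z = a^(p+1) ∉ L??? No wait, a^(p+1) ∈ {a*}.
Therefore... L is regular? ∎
Error: The proof attempts to show a*  is not regular, but a* IS regular!

Correction: a* is a regular language (recognized by a simple DFA with one accepting state and self-loop on 'a'). The pumping lemma can only prove non-regularity, not regularity. For regular languages, pumping always works.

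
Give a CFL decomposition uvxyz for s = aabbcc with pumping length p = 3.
u='aa', v='b', x='b', y='c', z='c'

For s = aabbcc with pumping length p = 3:

One valid decomposition:
- u = 'aa'
- v = 'b'
- x = 'b'
- y = 'c'
- z = 'c'

Verification:
- uvxyz = 'aa' + 'b' + 'b' + 'c' + 'c' = aabbcc ✓
- |vxy| = |'bbc'| = 3 ≤ 3 ✓
- |vy| = |'bc'| = 2 > 0 ✓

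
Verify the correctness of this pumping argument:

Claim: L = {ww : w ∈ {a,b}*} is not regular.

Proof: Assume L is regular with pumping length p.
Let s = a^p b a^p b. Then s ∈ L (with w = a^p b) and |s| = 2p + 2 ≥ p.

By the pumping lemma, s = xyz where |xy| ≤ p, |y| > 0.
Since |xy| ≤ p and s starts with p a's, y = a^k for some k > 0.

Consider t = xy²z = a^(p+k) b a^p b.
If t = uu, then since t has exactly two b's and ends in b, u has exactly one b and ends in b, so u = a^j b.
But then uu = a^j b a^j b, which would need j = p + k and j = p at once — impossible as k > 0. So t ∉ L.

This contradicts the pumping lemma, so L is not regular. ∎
The proof is correct.

This proof is valid because:
1. s = a^p b a^p b is in L and is chosen in terms of p, so |s| ≥ p holds for every p
2. The decomposition analysis is correct: |xy| ≤ p forces y to lie inside the leading a's
3. The contradiction is valid: the argument shows a^(p+k) b a^p b cannot be split into two equal halves
4. The conclusion follows logically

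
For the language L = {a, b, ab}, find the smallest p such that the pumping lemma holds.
p = 3

For a finite language L, the pumping lemma holds vacuously if p > max|s| for s ∈ L.

The longest string in L = {a, b, ab} has length 2.
If p = 3, then no string s ∈ L has |s| ≥ p, so the condition is vacuously true.

The minimum pumping length is p = 3.

Why no smaller p works: for any p ≤ 2, the longest string s ∈ L has |s| = 2 ≥ p, so it would
have to be pumpable; but pumping up (i = 2, 3, ...) produces ever longer strings, which cannot all lie in the
finite language L. So the pumping property fails for every p ≤ 2.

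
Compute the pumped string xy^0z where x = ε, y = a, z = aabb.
aabb

Given x = '', y = 'a', z = 'aabb' and i = 0:

xy^0z = x + y·y·...·y (0 times) + z
       = '' + 'a'^0 + 'aabb'
       = '' + '' + 'aabb'
       = 'aabb'

The pumped string is 'aabb' with length 4.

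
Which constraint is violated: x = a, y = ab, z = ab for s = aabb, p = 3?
Violated: xyz = s

The decomposition x = a, y = ab, z = ab for s = aabb with p = 3
violates the constraint: xyz = s

xyz = 'a' + 'ab' + 'ab' = 'aabab' ≠ 'aabb' = s. The decomposition doesn't reconstruct s.

Pumping lemma constraints:
1. xyz = s (decomposition is valid)
2. |xy| ≤ p
3. |y| > 0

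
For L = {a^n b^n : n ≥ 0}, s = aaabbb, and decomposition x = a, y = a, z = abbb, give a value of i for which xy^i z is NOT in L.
i = 2

xy²z = a · aa · abbb = aaaabbb; aaaabbb has 4 a's and 3 b's; 4 ≠ 3, so it is not in L.
(Other choices also work, e.g. i = 0, 3; only i = 1 is guaranteed to stay in L since xy¹z = s.)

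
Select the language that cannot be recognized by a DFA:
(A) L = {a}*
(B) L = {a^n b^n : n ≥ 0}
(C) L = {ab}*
(B) {a^n b^n : n ≥ 0}

(B) L = {a^n b^n : n ≥ 0} is NOT regular.

The pumping lemma can be used to prove this:
After pumping, the number of a's and b's become unequal

The other languages are regular because they can be recognized by finite automata.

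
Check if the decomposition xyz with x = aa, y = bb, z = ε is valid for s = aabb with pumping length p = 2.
Violated: |xy| ≤ p

The decomposition x = aa, y = bb, z = ε for s = aabb with p = 2
violates the constraint: |xy| ≤ p

|xy| = |aabb| = 4 > 2 = p. The decomposition puts too many characters in xy.

Pumping lemma constraints:
1. xyz = s (decomposition is valid)
2. |xy| ≤ p
3. |y| > 0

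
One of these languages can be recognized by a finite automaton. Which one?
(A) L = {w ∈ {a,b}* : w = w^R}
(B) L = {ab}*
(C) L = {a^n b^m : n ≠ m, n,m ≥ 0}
(B) {ab}*

(B) L = {ab}* is regular.

This can be recognized by a finite automaton (DFA/NFA).
Regular expressions like {ab}* define regular languages.

The other choices are not regular:
- {w ∈ {a,b}* : w = w^R}: After pumping, the string is no longer symmetric
- {a^n b^m : n ≠ m, n,m ≥ 0}: After pumping a's, we can make n = m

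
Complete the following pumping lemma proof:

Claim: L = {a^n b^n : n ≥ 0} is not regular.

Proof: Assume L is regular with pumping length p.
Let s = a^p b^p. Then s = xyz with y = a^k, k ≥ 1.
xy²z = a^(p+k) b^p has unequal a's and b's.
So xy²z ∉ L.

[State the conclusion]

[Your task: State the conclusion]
This contradicts the pumping lemma for regular languages,
which guarantees xy^i z ∈ L for all i ≥ 0.

Since our assumption that L is regular leads to a contradiction,
we conclude that L = {a^n b^n : n ≥ 0} is NOT regular. ∎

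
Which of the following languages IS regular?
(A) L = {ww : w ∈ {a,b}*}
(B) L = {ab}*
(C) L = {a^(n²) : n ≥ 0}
(B) {ab}*

(B) L = {ab}* is regular.

This can be recognized by a finite automaton (DFA/NFA).
Regular expressions like {ab}* define regular languages.

The other choices are not regular:
- {ww : w ∈ {a,b}*}: After pumping, the two halves no longer match
- {a^(n²) : n ≥ 0}: After pumping, length is no longer a perfect square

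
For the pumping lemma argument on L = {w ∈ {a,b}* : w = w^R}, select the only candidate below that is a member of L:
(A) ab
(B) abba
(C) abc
(B) abba

The pumping lemma is applied to a string s that lies in L, so first check membership of each option:
- (A) ab reversed is ba ≠ ab, so it is not a palindrome and is not in L ✗
- (B) abba reversed is abba, the same string, so it is a palindrome and is in L ✓
- (C) abc reversed is cba ≠ abc, so it is not a palindrome and is not in L ✗

Only (B) abba is in L, so it is the only candidate that could play the role of s.
(In a complete proof one picks s in terms of the pumping length p so that |s| ≥ p is guaranteed; a fixed string like abba illustrates the shape of such an s.)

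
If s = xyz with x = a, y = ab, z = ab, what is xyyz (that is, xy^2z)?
aababab

Given x = 'a', y = 'ab', z = 'ab' and i = 2:

xy^2z = x + y·y·...·y (2 times) + z
       = 'a' + 'ab'^2 + 'ab'
       = 'a' + 'abab' + 'ab'
       = 'aababab'

The pumped string is 'aababab' with length 7.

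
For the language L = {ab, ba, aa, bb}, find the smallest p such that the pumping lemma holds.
p = 3

For a finite language L, the pumping lemma holds vacuously if p > max|s| for s ∈ L.

The longest string in L = {ab, ba, aa, bb} has length 2.
If p = 3, then no string s ∈ L has |s| ≥ p, so the condition is vacuously true.

The minimum pumping length is p = 3.

Why no smaller p works: for any p ≤ 2, the longest string s ∈ L has |s| = 2 ≥ p, so it would
have to be pumpable; but pumping up (i = 2, 3, ...) produces ever longer strings, which cannot all lie in the
finite language L. So the pumping property fails for every p ≤ 2.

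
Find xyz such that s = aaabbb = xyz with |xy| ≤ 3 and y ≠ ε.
x = '', y = 'aaa', z = 'bbb'

For s = aaabbb and p = 3, one valid decomposition is:
- x = '' (length 0)
- y = 'aaa' (length 3)
- z = 'bbb' (length 3)

Verification:
- xyz = '' + 'aaa' + 'bbb' = aaabbb ✓
- |xy| = 3 ≤ 3 ✓
- |y| = 3 > 0 ✓

All pumping lemma constraints are satisfied.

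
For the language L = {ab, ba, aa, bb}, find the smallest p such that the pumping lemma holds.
p = 3

For a finite language L, the pumping lemma holds vacuously if p > max|s| for s ∈ L.

The longest string in L = {ab, ba, aa, bb} has length 2.
If p = 3, then no string s ∈ L has |s| ≥ p, so the condition is vacuously true.

The minimum pumping length is p = 3.

Why no smaller p works: for any p ≤ 2, the longest string s ∈ L has |s| = 2 ≥ p, so it would
have to be pumpable; but pumping up (i = 2, 3, ...) produces ever longer strings, which cannot all lie in the
finite language L. So the pumping property fails for every p ≤ 2.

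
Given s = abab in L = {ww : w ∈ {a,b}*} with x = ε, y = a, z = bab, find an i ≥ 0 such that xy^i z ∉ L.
i = 0

xy⁰z = ε · ε · bab = bab; bab has odd length 3, so it cannot be written as ww and is not in L.
(Other choices also work, e.g. i = 2, 3; only i = 1 is guaranteed to stay in L since xy¹z = s.)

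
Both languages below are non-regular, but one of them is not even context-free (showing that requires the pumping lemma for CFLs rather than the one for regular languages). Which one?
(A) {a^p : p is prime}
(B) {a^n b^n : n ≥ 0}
(A) {a^p : p is prime}

(A) {a^p : p is prime} requires the CFL pumping lemma.

- {a^n b^n : n ≥ 0} is context-free (but not regular)
  • Can be shown non-regular with the regular pumping lemma
  • After pumping, the number of a's and b's become unequal

- {a^p : p is prime} is NOT context-free
  • Requires the CFL pumping lemma to prove
  • The CFL pumping lemma also fails because prime gaps are unbounded

The CFL pumping lemma is "stronger" in that it can prove non-membership
in the larger class of context-free languages.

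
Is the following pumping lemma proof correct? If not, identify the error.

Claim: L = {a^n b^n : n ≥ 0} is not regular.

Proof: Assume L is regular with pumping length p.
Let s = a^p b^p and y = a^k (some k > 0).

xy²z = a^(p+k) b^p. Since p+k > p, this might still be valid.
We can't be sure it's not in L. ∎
The proof is INCORRECT.

Error: The conclusion is wrong.
xy²z = a^(p+k) b^p is definitely NOT in L because the number of a's (p+k) ≠ number of b's (p).
The proof incorrectly doubts what is actually a valid contradiction.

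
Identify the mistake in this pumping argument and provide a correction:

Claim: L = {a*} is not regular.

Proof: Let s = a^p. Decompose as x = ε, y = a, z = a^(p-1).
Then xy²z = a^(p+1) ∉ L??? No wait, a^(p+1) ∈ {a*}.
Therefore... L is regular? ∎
Error: The proof attempts to show a*  is not regular, but a* IS regular!

Correction: a* is a regular language (recognized by a simple DFA with one accepting state and self-loop on 'a'). The pumping lemma can only prove non-regularity, not regularity. For regular languages, pumping always works.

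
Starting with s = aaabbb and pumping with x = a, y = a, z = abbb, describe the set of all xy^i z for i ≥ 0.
{xy^i z : i ≥ 0} = {a^(2+i) b^3 : i ≥ 0} = {aabbb, aaabbb, aaaabbb, ...}

With x = a, y = a, z = abbb: Starting with aaabbb and pumping the second 'a', we get strings with 2+i a's followed by 3 b's for i = 0, 1, 2, ...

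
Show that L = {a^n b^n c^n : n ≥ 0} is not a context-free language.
Assume for contradiction that L is context-free, and let p ≥ 1 be the pumping length given by the pumping lemma for CFLs.
Choose s = a^p b^p c^p. Then s ∈ L and |s| = 3p ≥ p.
By the CFL pumping lemma, s = uvxyz for some u, v, x, y, z with |vxy| ≤ p, |vy| ≥ 1, and uv^i xy^i z ∈ L for every i ≥ 0.

Because |vxy| ≤ p, the window vxy cannot contain both an a and a c: any substring of s containing both must include the entire block b^p plus at least one a and one c, so it has length ≥ p + 2 > p.
Hence at least one of the letters a, c does not occur in vy at all.

Take i = 0: the string uxz is obtained from s by deleting |vy| ≥ 1 symbols, so |uxz| = 3p − |vy| < 3p.
But the letter (a or c) that does not occur in vy still occurs exactly p times in uxz. Every string of L with exactly p copies of some letter is a^p b^p c^p, of length 3p. Since |uxz| < 3p, uxz ∉ L.

This contradicts the CFL pumping lemma, which requires uv^i xy^i z ∈ L for all i ≥ 0.
Hence L = {a^n b^n c^n : n ≥ 0} is not context-free. ∎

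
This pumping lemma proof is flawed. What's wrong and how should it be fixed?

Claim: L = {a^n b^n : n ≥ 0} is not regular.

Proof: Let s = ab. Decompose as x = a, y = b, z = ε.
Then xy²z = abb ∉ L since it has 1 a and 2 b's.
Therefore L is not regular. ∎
Error: The string s = ab might be shorter than the pumping length p.

Correction: Choose s = a^p b^p to ensure |s| ≥ p. Also, the decomposition is wrong: with |xy| ≤ p, y cannot include b's when s starts with p a's.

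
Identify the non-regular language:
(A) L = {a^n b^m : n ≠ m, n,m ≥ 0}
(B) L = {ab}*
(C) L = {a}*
(A) {a^n b^m : n ≠ m, n,m ≥ 0}

(A) L = {a^n b^m : n ≠ m, n,m ≥ 0} is NOT regular.

The pumping lemma can be used to prove this:
After pumping a's, we can make n = m

The other languages are regular because they can be recognized by finite automata.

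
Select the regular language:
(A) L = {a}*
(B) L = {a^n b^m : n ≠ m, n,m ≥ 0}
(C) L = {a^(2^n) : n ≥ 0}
(A) {a}*

(A) L = {a}* is regular.

This can be recognized by a finite automaton (DFA/NFA).
Regular expressions like {a}* define regular languages.

The other choices are not regular:
- {a^(2^n) : n ≥ 0}: After pumping, length is no longer a power of 2
- {a^n b^m : n ≠ m, n,m ≥ 0}: After pumping a's, we can make n = m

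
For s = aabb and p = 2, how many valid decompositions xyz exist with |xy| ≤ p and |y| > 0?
3

For s = 'aabb' with pumping length p = 2:

Constraints: |xy| ≤ 2, |y| > 0

Valid decompositions (|xy| ≤ p, |y| ≥ 1):
  • x='', y='a', z='abb'
  • x='a', y='a', z='bb'
  • x='', y='aa', z='bb'

Total count: 3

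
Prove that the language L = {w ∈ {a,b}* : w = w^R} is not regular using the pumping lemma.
Assume for contradiction that L is regular, and let p ≥ 1 be the pumping length given by the pumping lemma.
Choose s = a^p b a^p. Then s ∈ L (it reads the same in both directions) and |s| = 2p + 1 ≥ p.
By the pumping lemma, s = xyz for some x, y, z with |xy| ≤ p, |y| ≥ 1, and xy^i z ∈ L for every i ≥ 0.
Since |xy| ≤ p and the first p symbols of s are all a's, y = a^k for some k with 1 ≤ k ≤ p.

Take i = 0: xy⁰z = a^(p − k) b a^p.
Its reversal is a^p b a^(p − k). These differ because the block of a's before the unique b has length p − k in one and p in the other, and p − k ≠ p since k ≥ 1. So xy⁰z is not a palindrome, i.e. xy⁰z ∉ L.

This contradicts the pumping lemma, which requires xy^i z ∈ L for all i ≥ 0.
Hence L = {w ∈ {a,b}* : w = w^R} is not regular. ∎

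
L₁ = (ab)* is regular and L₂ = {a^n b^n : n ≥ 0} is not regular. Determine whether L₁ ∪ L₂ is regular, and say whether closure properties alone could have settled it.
No — L₁ ∪ L₂ is not regular.

Let U = (ab)* ∪ {a^n b^n}. If U were regular, then U ∩ aa*bb* would be regular (closure under intersection with a regular language). But (ab)* ∩ aa*bb* = {ab} and {a^n b^n} ∩ aa*bb* = {a^n b^n : n ≥ 1}, so U ∩ aa*bb* = {a^n b^n : n ≥ 1}, which is not regular. Hence U is not regular.

Note that the bare facts "L₁ regular, L₂ non-regular" do not settle the question by themselves: the closure of regular languages under ∪, ∩, complement and difference applies only when BOTH operands are regular. With a non-regular operand the result can come out regular or non-regular depending on the specific languages, so one has to work out L₁ ∪ L₂ for this particular pair, as above.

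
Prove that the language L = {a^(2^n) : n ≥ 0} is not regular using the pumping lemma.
Assume for contradiction that L is regular, and let p ≥ 1 be the pumping length given by the pumping lemma.
Choose s = a^(2^p). Then s ∈ L and |s| = 2^p ≥ p.
By the pumping lemma, s = xyz for some x, y, z with |xy| ≤ p, |y| ≥ 1, and xy^i z ∈ L for every i ≥ 0.
Here y = a^k for some k with 1 ≤ k ≤ |xy| ≤ p, and p < 2^p.

Take i = 2: |xy²z| = 2^p + k.
Now 2^p < 2^p + k ≤ 2^p + p < 2^p + 2^p = 2^(p+1).
So |xy²z| lies strictly between the consecutive powers of two 2^p and 2^(p+1), hence is not a power of 2, and xy²z ∉ L.

This contradicts the pumping lemma, which requires xy^i z ∈ L for all i ≥ 0.
Hence L = {a^(2^n) : n ≥ 0} is not regular. ∎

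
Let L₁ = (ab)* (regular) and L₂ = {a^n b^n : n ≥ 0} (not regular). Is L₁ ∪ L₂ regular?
No — L₁ ∪ L₂ is not regular.

Let U = (ab)* ∪ {a^n b^n}. If U were regular, then U ∩ aa*bb* would be regular (closure under intersection with a regular language). But (ab)* ∩ aa*bb* = {ab} and {a^n b^n} ∩ aa*bb* = {a^n b^n : n ≥ 1}, so U ∩ aa*bb* = {a^n b^n : n ≥ 1}, which is not regular. Hence U is not regular.

Note that the bare facts "L₁ regular, L₂ non-regular" do not settle the question by themselves: the closure of regular languages under ∪, ∩, complement and difference applies only when BOTH operands are regular. With a non-regular operand the result can come out regular or non-regular depending on the specific languages, so one has to work out L₁ ∪ L₂ for this particular pair, as above.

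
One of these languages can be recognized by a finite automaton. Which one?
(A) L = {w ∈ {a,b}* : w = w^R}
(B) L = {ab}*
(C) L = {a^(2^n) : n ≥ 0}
(B) {ab}*

(B) L = {ab}* is regular.

This can be recognized by a finite automaton (DFA/NFA).
Regular expressions like {ab}* define regular languages.

The other choices are not regular:
- {w ∈ {a,b}* : w = w^R}: After pumping, the string is no longer symmetric
- {a^(2^n) : n ≥ 0}: After pumping, length is no longer a power of 2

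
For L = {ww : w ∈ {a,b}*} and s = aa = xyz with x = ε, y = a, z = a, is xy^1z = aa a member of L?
Yes

xy¹z = ε · a · a = aa.
aa splits into halves a · a, which are equal, so it is in L (w = a).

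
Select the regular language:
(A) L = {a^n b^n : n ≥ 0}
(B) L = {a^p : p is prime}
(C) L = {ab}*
(C) {ab}*

(C) L = {ab}* is regular.

This can be recognized by a finite automaton (DFA/NFA).
Regular expressions like {ab}* define regular languages.

The other choices are not regular:
- {a^p : p is prime}: After pumping, the length becomes composite
- {a^n b^n : n ≥ 0}: After pumping, the number of a's and b's become unequal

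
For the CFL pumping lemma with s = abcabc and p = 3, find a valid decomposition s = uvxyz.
u='ab', v='c', x='a', y='b', z='c'

For s = abcabc with pumping length p = 3:

One valid decomposition:
- u = 'ab'
- v = 'c'
- x = 'a'
- y = 'b'
- z = 'c'

Verification:
- uvxyz = 'ab' + 'c' + 'a' + 'b' + 'c' = abcabc ✓
- |vxy| = |'cab'| = 3 ≤ 3 ✓
- |vy| = |'cb'| = 2 > 0 ✓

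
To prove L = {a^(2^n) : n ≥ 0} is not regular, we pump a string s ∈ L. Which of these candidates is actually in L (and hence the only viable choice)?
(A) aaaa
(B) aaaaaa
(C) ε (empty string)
(A) aaaa

The pumping lemma is applied to a string s that lies in L, so first check membership of each option:
- (A) aaaa has length 4 = 2^2, so it is in L ✓
- (B) aaaaaa has length 6, strictly between 2^2 = 4 and 2^3 = 8, so it is not in L ✗
- (C) ε has length 0, which is not a power of 2, so it is not in L ✗

Only (A) aaaa is in L, so it is the only candidate that could play the role of s.
(In a complete proof one picks s in terms of the pumping length p so that |s| ≥ p is guaranteed; a fixed string like aaaa illustrates the shape of such an s.)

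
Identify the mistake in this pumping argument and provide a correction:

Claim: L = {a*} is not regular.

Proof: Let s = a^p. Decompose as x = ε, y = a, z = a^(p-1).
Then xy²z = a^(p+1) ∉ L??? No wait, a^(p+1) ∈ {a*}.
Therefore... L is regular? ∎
Error: The proof attempts to show a*  is not regular, but a* IS regular!

Correction: a* is a regular language (recognized by a simple DFA with one accepting state and self-loop on 'a'). The pumping lemma can only prove non-regularity, not regularity. For regular languages, pumping always works.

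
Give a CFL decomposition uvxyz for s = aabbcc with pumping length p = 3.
u='aa', v='b', x='b', y='c', z='c'

For s = aabbcc with pumping length p = 3:

One valid decomposition:
- u = 'aa'
- v = 'b'
- x = 'b'
- y = 'c'
- z = 'c'

Verification:
- uvxyz = 'aa' + 'b' + 'b' + 'c' + 'c' = aabbcc ✓
- |vxy| = |'bbc'| = 3 ≤ 3 ✓
- |vy| = |'bc'| = 2 > 0 ✓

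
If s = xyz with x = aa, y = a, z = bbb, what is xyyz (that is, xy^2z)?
aaaabbb

Given x = 'aa', y = 'a', z = 'bbb' and i = 2:

xy^2z = x + y·y·...·y (2 times) + z
       = 'aa' + 'a'^2 + 'bbb'
       = 'aa' + 'aa' + 'bbb'
       = 'aaaabbb'

The pumped string is 'aaaabbb' with length 7.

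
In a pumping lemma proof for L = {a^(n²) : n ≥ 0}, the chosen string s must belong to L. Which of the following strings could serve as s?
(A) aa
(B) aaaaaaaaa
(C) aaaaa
(B) aaaaaaaaa

The pumping lemma is applied to a string s that lies in L, so first check membership of each option:
- (A) aa has length 2, strictly between 1² = 1 and 2² = 4, so it is not in L ✗
- (B) aaaaaaaaa has length 9 = 3², a perfect square, so it is in L ✓
- (C) aaaaa has length 5, strictly between 2² = 4 and 3² = 9, so it is not in L ✗

Only (B) aaaaaaaaa is in L, so it is the only candidate that could play the role of s.
(In a complete proof one picks s in terms of the pumping length p so that |s| ≥ p is guaranteed; a fixed string like aaaaaaaaa illustrates the shape of such an s.)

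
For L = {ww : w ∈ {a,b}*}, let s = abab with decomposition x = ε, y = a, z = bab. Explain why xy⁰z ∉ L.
xy⁰z = bab ∉ L

Pumping with i = 0 replaces y = a by y⁰ = ε:
- Original: s = xyz = abab; abab splits into halves ab · ab, which are equal, so it is in L (w = ab)
- Pumped: xy⁰z = ε · ε · bab = bab
- bab has odd length 3, so it cannot be written as ww and is not in L

The pumping lemma would require xy⁰z ∈ L, so this decomposition yields a contradiction.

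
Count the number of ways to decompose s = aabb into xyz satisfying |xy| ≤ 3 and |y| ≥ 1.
6

For s = 'aabb' with pumping length p = 3:

Constraints: |xy| ≤ 3, |y| > 0

Valid decompositions (|xy| ≤ p, |y| ≥ 1):
  • x='', y='a', z='abb'
  • x='a', y='a', z='bb'
  • x='', y='aa', z='bb'
  • x='aa', y='b', z='b'
  • x='a', y='ab', z='b'
  • x='', y='aab', z='b'

Total count: 6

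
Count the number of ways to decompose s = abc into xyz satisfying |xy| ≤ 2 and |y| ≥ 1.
3

For s = 'abc' with pumping length p = 2:

Constraints: |xy| ≤ 2, |y| > 0

Valid decompositions (|xy| ≤ p, |y| ≥ 1):
  • x='', y='a', z='bc'
  • x='a', y='b', z='c'
  • x='', y='ab', z='c'

Total count: 3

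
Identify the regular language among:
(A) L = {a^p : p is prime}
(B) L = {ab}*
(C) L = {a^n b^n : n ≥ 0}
(B) {ab}*

(B) L = {ab}* is regular.

This can be recognized by a finite automaton (DFA/NFA).
Regular expressions like {ab}* define regular languages.

The other choices are not regular:
- {a^n b^n : n ≥ 0}: After pumping, the number of a's and b's become unequal
- {a^p : p is prime}: After pumping, the length becomes composite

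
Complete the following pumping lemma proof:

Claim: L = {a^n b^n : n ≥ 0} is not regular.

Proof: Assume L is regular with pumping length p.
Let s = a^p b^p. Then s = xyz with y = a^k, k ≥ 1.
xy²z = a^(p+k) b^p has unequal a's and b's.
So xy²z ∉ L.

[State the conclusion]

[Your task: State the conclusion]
This contradicts the pumping lemma for regular languages,
which guarantees xy^i z ∈ L for all i ≥ 0.

Since our assumption that L is regular leads to a contradiction,
we conclude that L = {a^n b^n : n ≥ 0} is NOT regular. ∎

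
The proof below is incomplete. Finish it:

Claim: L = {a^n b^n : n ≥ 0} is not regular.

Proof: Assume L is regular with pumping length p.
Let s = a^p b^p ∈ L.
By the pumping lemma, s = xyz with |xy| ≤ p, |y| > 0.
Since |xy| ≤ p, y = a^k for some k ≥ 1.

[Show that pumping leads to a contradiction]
Consider xy²z = a^(p+k) b^p.

Since k ≥ 1, we have p + k > p.
So xy²z has more a's than b's: (p+k) a's vs p b's.
This means xy²z ∉ L because a^n b^n requires equal counts.

This contradicts the pumping lemma which states xy²z ∈ L.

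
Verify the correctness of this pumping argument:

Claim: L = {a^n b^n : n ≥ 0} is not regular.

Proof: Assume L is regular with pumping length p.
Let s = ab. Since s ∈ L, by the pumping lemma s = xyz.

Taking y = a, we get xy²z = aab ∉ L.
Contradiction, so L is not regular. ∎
The proof is INCORRECT.

Error: The string s = ab may be shorter than p.
The pumping lemma only applies to strings with |s| ≥ p, and p is not under our control.
We must choose s in terms of p, e.g. s = a^p b^p, to ensure |s| ≥ p.
(The proof also fixes one particular y; a valid argument must handle every decomposition with |xy| ≤ p and |y| ≥ 1 — for s = a^p b^p this forces y = a^k, and then xy²z = a^(p+k) b^p ∉ L.)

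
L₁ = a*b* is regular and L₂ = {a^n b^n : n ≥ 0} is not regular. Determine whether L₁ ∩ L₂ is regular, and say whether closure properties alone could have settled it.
No — L₁ ∩ L₂ is not regular.

Every string a^n b^n already lies in a*b*, so L₁ ∩ L₂ = {a^n b^n : n ≥ 0} = L₂ itself, which is the standard non-regular language (pump s = a^p b^p).

Note that the bare facts "L₁ regular, L₂ non-regular" do not settle the question by themselves: the closure of regular languages under ∪, ∩, complement and difference applies only when BOTH operands are regular. With a non-regular operand the result can come out regular or non-regular depending on the specific languages, so one has to work out L₁ ∩ L₂ for this particular pair, as above.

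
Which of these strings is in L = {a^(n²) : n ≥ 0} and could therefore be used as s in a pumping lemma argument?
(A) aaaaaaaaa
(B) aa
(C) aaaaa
(A) aaaaaaaaa

The pumping lemma is applied to a string s that lies in L, so first check membership of each option:
- (A) aaaaaaaaa has length 9 = 3², a perfect square, so it is in L ✓
- (B) aa has length 2, strictly between 1² = 1 and 2² = 4, so it is not in L ✗
- (C) aaaaa has length 5, strictly between 2² = 4 and 3² = 9, so it is not in L ✗

Only (A) aaaaaaaaa is in L, so it is the only candidate that could play the role of s.
(In a complete proof one picks s in terms of the pumping length p so that |s| ≥ p is guaranteed; a fixed string like aaaaaaaaa illustrates the shape of such an s.)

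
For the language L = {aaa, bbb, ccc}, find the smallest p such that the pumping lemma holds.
p = 4

For a finite language L, the pumping lemma holds vacuously if p > max|s| for s ∈ L.

The longest string in L = {aaa, bbb, ccc} has length 3.
If p = 4, then no string s ∈ L has |s| ≥ p, so the condition is vacuously true.

The minimum pumping length is p = 4.

Why no smaller p works: for any p ≤ 3, the longest string s ∈ L has |s| = 3 ≥ p, so it would
have to be pumpable; but pumping up (i = 2, 3, ...) produces ever longer strings, which cannot all lie in the
finite language L. So the pumping property fails for every p ≤ 3.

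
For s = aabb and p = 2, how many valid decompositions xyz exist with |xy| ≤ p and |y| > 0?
3

For s = 'aabb' with pumping length p = 2:

Constraints: |xy| ≤ 2, |y| > 0

Valid decompositions (|xy| ≤ p, |y| ≥ 1):
  • x='', y='a', z='abb'
  • x='a', y='a', z='bb'
  • x='', y='aa', z='bb'

Total count: 3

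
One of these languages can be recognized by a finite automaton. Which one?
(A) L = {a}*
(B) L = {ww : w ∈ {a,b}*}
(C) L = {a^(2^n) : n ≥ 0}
(A) {a}*

(A) L = {a}* is regular.

This can be recognized by a finite automaton (DFA/NFA).
Regular expressions like {a}* define regular languages.

The other choices are not regular:
- {a^(2^n) : n ≥ 0}: After pumping, length is no longer a power of 2
- {ww : w ∈ {a,b}*}: After pumping, the two halves no longer match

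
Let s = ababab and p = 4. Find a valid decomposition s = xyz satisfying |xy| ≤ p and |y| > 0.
x = '', y = 'a', z = 'babab'

For s = ababab and p = 4, one valid decomposition is:
- x = '' (length 0)
- y = 'a' (length 1)
- z = 'babab' (length 5)

Verification:
- xyz = '' + 'a' + 'babab' = ababab ✓
- |xy| = 1 ≤ 4 ✓
- |y| = 1 > 0 ✓

All pumping lemma constraints are satisfied.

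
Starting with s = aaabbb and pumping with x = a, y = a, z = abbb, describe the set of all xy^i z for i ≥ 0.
{xy^i z : i ≥ 0} = {a^(2+i) b^3 : i ≥ 0} = {aabbb, aaabbb, aaaabbb, ...}

With x = a, y = a, z = abbb: Starting with aaabbb and pumping the second 'a', we get strings with 2+i a's followed by 3 b's for i = 0, 1, 2, ...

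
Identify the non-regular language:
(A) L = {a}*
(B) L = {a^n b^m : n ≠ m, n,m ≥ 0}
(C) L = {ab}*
(B) {a^n b^m : n ≠ m, n,m ≥ 0}

(B) L = {a^n b^m : n ≠ m, n,m ≥ 0} is NOT regular.

The pumping lemma can be used to prove this:
After pumping a's, we can make n = m

The other languages are regular because they can be recognized by finite automata.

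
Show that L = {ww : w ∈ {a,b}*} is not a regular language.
Assume for contradiction that L is regular, and let p ≥ 1 be the pumping length given by the pumping lemma.
Choose s = a^p b a^p b. Then s ∈ L (take w = a^p b) and |s| = 2p + 2 ≥ p.
By the pumping lemma, s = xyz for some x, y, z with |xy| ≤ p, |y| ≥ 1, and xy^i z ∈ L for every i ≥ 0.
Since |xy| ≤ p and the first p symbols of s are all a's, y = a^k for some k with 1 ≤ k ≤ p.

Take i = 2: t = xy²z = a^(p + k) b a^p b.
Suppose t = uu for some string u. The string t contains exactly two b's and ends in b, so u contains exactly one b and ends in b; hence u = a^j b for some j, and uu = a^j b a^j b. Comparing with t = a^(p + k) b a^p b forces j = p + k (first block) and j = p (second block), which is impossible since k ≥ 1. So t ∉ L.

This contradicts the pumping lemma, which requires xy^i z ∈ L for all i ≥ 0.
Hence L = {ww : w ∈ {a,b}*} is not regular. ∎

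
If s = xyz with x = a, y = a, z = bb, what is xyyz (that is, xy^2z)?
aaabb

Given x = 'a', y = 'a', z = 'bb' and i = 2:

xy^2z = x + y·y·...·y (2 times) + z
       = 'a' + 'a'^2 + 'bb'
       = 'a' + 'aa' + 'bb'
       = 'aaabb'

The pumped string is 'aaabb' with length 5.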